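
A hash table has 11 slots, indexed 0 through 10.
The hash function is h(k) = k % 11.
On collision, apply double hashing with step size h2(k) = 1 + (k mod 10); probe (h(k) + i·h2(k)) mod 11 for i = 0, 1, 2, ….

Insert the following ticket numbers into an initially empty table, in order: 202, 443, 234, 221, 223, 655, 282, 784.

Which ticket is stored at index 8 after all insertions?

234

202 hashes to 4; slot 4 is free → place at 4.
443 hashes to 3; slot 3 is free → place at 3.
234 hashes to 3, h2=5; 3 taken → place at 8.
221 hashes to 1; slot 1 is free → place at 1.
223 hashes to 3, h2=4; 3 taken → place at 7.
655 hashes to 6; slot 6 is free → place at 6.
282 hashes to 7, h2=3; 7 taken → place at 10.
784 hashes to 3, h2=5; 3,8 taken → place at 2.
Table: [-, 221, 784, 443, 202, -, 655, 223, 234, -, 282]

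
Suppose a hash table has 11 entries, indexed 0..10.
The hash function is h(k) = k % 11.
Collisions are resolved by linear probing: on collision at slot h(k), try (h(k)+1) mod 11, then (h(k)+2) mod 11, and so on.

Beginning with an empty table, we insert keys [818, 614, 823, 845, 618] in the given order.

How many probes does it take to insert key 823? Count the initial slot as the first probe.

Insert 818: h=4, slot 4 empty -> index 4.
Insert 614: h=9, slot 9 empty -> index 9.
Insert 823: h=9, slot 9 occupied -> index 10.
Insert 845: h=9, slots 9,10 occupied -> index 0.
Insert 618: h=2, slot 2 empty -> index 2.
Table: [845, _, 618, _, 818, _, _, _, _, 614, 823]

2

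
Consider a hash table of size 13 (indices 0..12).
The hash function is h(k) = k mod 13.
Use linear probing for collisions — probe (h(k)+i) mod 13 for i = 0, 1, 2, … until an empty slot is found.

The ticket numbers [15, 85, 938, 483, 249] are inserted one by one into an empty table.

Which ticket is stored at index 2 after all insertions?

15: h=2 → slot 2
85: h=7 → slot 7
938: h=2, probe 2,3 → slot 3
483: h=2, probe 2,3,4 → slot 4
249: h=2, probe 2,3,4,5 → slot 5
Table: [∅, ∅, 15, 938, 483, 249, ∅, 85, ∅, ∅, ∅, ∅, ∅]

15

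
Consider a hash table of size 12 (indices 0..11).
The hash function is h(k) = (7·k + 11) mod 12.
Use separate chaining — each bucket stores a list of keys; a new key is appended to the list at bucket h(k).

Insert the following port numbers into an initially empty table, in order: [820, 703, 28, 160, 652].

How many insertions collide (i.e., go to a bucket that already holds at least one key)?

3

820 -> bucket 3
703 -> bucket 0
28 -> bucket 3 (collision)
160 -> bucket 3 (collision)
652 -> bucket 3 (collision)
Final buckets:
0: 703
1: .
2: .
3: 820 -> 28 -> 160 -> 652
4: .
5: .
6: .
7: .
8: .
9: .
10: .
11: .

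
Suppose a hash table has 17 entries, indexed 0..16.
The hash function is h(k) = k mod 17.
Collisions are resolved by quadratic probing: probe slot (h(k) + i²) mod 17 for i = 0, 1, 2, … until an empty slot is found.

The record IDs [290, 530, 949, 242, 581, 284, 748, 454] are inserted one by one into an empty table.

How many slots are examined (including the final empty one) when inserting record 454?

Insert 290: h=1, slot 1 empty => index 1.
Insert 530: h=3, slot 3 empty => index 3.
Insert 949: h=14, slot 14 empty => index 14.
Insert 242: h=4, slot 4 empty => index 4.
Insert 581: h=3, slots 3,4 occupied => index 7.
Insert 284: h=12, slot 12 empty => index 12.
Insert 748: h=0, slot 0 empty => index 0.
Insert 454: h=12, slot 12 occupied => index 13.
Table: [748, 290, —, 530, 242, —, —, 581, —, —, —, —, 284, 454, 949, —, —]

2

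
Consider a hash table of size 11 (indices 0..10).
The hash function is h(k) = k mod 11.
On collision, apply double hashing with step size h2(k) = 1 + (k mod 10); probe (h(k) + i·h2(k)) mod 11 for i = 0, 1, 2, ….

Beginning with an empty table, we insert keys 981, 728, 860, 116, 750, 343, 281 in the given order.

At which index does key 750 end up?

981: h=2 -> slot 2
728: h=2, h2=9, probe 2,0 -> slot 0
860: h=2, h2=1, probe 2,3 -> slot 3
116: h=6 -> slot 6
750: h=2, h2=1, probe 2,3,4 -> slot 4
343: h=2, h2=4, probe 2,6,10 -> slot 10
281: h=6, h2=2, probe 6,8 -> slot 8
Table: [728, -, 981, 860, 750, -, 116, -, 281, -, 343]

4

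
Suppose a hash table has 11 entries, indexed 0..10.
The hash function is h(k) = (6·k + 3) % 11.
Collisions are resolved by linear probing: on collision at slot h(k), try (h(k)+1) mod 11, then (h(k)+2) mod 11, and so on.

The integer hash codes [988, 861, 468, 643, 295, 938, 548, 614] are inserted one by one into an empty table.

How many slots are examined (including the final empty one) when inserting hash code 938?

3

988: h=2 → slot 2
861: h=10 → slot 10
468: h=6 → slot 6
643: h=0 → slot 0
295: h=2, probe 2,3 → slot 3
938: h=10, probe 10,0,1 → slot 1
548: h=2, probe 2,3,4 → slot 4
614: h=2, probe 2,3,4,5 → slot 5
Table: [643, 938, 988, 295, 548, 614, 468, _, _, _, 861]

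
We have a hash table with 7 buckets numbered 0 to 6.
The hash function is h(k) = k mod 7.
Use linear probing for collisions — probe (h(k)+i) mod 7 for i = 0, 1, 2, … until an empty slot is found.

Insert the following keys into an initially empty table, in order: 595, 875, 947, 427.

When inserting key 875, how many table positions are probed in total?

595: h=0 → slot 0
875: h=0, probe 0,1 → slot 1
947: h=2 → slot 2
427: h=0, probe 0,1,2,3 → slot 3
Table: [595, 875, 947, 427, -, -, -]

2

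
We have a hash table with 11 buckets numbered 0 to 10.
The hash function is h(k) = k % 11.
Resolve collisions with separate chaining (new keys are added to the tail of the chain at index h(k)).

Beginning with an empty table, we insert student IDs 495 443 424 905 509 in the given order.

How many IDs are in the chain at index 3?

Insert 495: h=0, bucket 0 empty → new chain.
Insert 443: h=3, bucket 3 empty → new chain.
Insert 424: h=6, bucket 6 empty → new chain.
Insert 905: h=3, bucket 3 nonempty → append to chain.
Insert 509: h=3, bucket 3 nonempty → append to chain.
Final buckets:
0: 495
1: —
2: —
3: 443 -> 905 -> 509
4: —
5: —
6: 424
7: —
8: —
9: —
10: —

3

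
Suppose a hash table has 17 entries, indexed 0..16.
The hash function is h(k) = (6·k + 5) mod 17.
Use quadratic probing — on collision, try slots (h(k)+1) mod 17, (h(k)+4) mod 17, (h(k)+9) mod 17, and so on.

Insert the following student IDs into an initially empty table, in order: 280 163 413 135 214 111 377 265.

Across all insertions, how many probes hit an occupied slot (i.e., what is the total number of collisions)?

5

280 hashes to 2; slot 2 is free → place at 2.
163 hashes to 14; slot 14 is free → place at 14.
413 hashes to 1; slot 1 is free → place at 1.
135 hashes to 16; slot 16 is free → place at 16.
214 hashes to 14; 14 taken → place at 15.
111 hashes to 8; slot 8 is free → place at 8.
377 hashes to 6; slot 6 is free → place at 6.
265 hashes to 14; 14,15,1,6 taken → place at 13.
Table: [-, 413, 280, -, -, -, 377, -, 111, -, -, -, -, 265, 163, 214, 135]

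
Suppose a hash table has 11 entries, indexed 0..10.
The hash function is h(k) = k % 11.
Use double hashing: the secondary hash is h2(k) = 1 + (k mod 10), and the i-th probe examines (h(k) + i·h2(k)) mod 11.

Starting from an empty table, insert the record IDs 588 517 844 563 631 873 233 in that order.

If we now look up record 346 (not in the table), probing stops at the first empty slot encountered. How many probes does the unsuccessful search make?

588: h=5 -> slot 5
517: h=0 -> slot 0
844: h=8 -> slot 8
563: h=2 -> slot 2
631: h=4 -> slot 4
873: h=4, h2=4, probe 4,8,1 -> slot 1
233: h=2, h2=4, probe 2,6 -> slot 6
Table: [517, 873, 563, ∅, 631, 588, 233, ∅, 844, ∅, ∅]
Lookup 346: h=5, h2=7, probe 5,1,8,4,0,7 → slot 7 empty, not found.

6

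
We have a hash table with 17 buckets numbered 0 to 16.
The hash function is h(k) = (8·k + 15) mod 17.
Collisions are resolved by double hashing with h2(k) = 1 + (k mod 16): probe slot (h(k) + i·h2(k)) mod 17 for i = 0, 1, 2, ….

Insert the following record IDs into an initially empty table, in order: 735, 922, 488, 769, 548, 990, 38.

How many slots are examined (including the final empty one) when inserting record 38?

2

Insert 735: h=13, slot 13 empty => index 13.
Insert 922: h=13, h2=11, slot 13 occupied => index 7.
Insert 488: h=9, slot 9 empty => index 9.
Insert 769: h=13, h2=2, slot 13 occupied => index 15.
Insert 548: h=13, h2=5, slot 13 occupied => index 1.
Insert 990: h=13, h2=15, slot 13 occupied => index 11.
Insert 38: h=13, h2=7, slot 13 occupied => index 3.
Table: [—, 548, —, 38, —, —, —, 922, —, 488, —, 990, —, 735, —, 769, —]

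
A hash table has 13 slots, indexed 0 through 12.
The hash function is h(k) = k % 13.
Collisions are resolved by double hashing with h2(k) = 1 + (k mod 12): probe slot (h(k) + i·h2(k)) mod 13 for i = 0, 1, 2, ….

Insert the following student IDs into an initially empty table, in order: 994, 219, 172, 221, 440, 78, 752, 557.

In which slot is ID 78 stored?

994: h=6 => slot 6
219: h=11 => slot 11
172: h=3 => slot 3
221: h=0 => slot 0
440: h=11, h2=9, probe 11,7 => slot 7
78: h=0, h2=7, probe 0,7,1 => slot 1
752: h=11, h2=9, probe 11,7,3,12 => slot 12
557: h=11, h2=6, probe 11,4 => slot 4
Table: [221, 78, —, 172, 557, —, 994, 440, —, —, —, 219, 752]

1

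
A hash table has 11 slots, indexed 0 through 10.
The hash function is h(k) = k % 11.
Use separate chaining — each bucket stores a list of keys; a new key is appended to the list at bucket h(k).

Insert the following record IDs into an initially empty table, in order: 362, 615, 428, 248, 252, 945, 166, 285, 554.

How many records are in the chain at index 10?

362 -> bucket 10
615 -> bucket 10 (collision)
428 -> bucket 10 (collision)
248 -> bucket 6
252 -> bucket 10 (collision)
945 -> bucket 10 (collision)
166 -> bucket 1
285 -> bucket 10 (collision)
554 -> bucket 4
Final buckets:
0: _
1: 166
2: _
3: _
4: 554
5: _
6: 248
7: _
8: _
9: _
10: 362 -> 615 -> 428 -> 252 -> 945 -> 285

6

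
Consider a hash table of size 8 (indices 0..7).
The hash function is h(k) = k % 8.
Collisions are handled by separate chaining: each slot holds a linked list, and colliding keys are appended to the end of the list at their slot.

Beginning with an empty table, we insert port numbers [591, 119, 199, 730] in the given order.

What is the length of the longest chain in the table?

3

Insert 591: h=7, bucket 7 empty -> new chain.
Insert 119: h=7, bucket 7 nonempty -> append to chain.
Insert 199: h=7, bucket 7 nonempty -> append to chain.
Insert 730: h=2, bucket 2 empty -> new chain.
Final buckets:
0: _
1: _
2: 730
3: _
4: _
5: _
6: _
7: 591 -> 119 -> 199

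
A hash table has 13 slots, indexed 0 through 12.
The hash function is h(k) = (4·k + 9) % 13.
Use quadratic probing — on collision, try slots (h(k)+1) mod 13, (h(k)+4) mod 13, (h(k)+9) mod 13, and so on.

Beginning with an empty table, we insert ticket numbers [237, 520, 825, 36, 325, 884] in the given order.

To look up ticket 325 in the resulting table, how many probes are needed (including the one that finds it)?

3

237: h=8 -> slot 8
520: h=9 -> slot 9
825: h=7 -> slot 7
36: h=10 -> slot 10
325: h=9, probe 9,10,0 -> slot 0
884: h=9, probe 9,10,0,5 -> slot 5
Table: [325, ., ., ., ., 884, ., 825, 237, 520, 36, ., .]
Lookup 325: h=9, probe 9,10,0 → found at 0.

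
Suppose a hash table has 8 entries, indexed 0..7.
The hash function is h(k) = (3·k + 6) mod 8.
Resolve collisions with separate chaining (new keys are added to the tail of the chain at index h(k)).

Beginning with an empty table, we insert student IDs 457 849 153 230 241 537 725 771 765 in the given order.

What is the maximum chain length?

5

Insert 457: h=1, bucket 1 empty -> new chain.
Insert 849: h=1, bucket 1 nonempty -> append to chain.
Insert 153: h=1, bucket 1 nonempty -> append to chain.
Insert 230: h=0, bucket 0 empty -> new chain.
Insert 241: h=1, bucket 1 nonempty -> append to chain.
Insert 537: h=1, bucket 1 nonempty -> append to chain.
Insert 725: h=5, bucket 5 empty -> new chain.
Insert 771: h=7, bucket 7 empty -> new chain.
Insert 765: h=5, bucket 5 nonempty -> append to chain.
Final buckets:
0: 230
1: 457 -> 849 -> 153 -> 241 -> 537
2: —
3: —
4: —
5: 725 -> 765
6: —
7: 771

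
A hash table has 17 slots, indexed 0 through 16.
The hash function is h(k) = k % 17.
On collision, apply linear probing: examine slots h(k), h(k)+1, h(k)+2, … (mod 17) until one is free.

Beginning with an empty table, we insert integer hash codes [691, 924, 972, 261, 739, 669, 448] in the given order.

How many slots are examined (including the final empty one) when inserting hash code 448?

5

691: h=11 => slot 11
924: h=6 => slot 6
972: h=3 => slot 3
261: h=6, probe 6,7 => slot 7
739: h=8 => slot 8
669: h=6, probe 6,7,8,9 => slot 9
448: h=6, probe 6,7,8,9,10 => slot 10
Table: [—, —, —, 972, —, —, 924, 261, 739, 669, 448, 691, —, —, —, —, —]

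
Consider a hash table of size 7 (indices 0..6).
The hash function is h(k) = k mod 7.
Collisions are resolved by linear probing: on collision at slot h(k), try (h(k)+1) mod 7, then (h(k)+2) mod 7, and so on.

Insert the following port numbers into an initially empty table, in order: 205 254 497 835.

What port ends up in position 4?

205: h=2 => slot 2
254: h=2, probe 2,3 => slot 3
497: h=0 => slot 0
835: h=2, probe 2,3,4 => slot 4
Table: [497, —, 205, 254, 835, —, —]

835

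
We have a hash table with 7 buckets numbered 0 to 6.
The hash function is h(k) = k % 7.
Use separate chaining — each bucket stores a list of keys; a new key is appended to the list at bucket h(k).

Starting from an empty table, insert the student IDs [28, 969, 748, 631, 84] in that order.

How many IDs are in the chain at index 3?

Insert 28: h=0, bucket 0 empty → new chain.
Insert 969: h=3, bucket 3 empty → new chain.
Insert 748: h=6, bucket 6 empty → new chain.
Insert 631: h=1, bucket 1 empty → new chain.
Insert 84: h=0, bucket 0 nonempty → append to chain.
Final buckets:
0: 28 -> 84
1: 631
2: -
3: 969
4: -
5: -
6: 748

1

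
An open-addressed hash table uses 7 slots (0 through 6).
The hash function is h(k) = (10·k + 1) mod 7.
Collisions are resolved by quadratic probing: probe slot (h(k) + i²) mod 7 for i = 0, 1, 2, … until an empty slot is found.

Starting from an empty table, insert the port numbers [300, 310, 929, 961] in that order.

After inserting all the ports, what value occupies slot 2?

929

300 hashes to 5; slot 5 is free -> place at 5.
310 hashes to 0; slot 0 is free -> place at 0.
929 hashes to 2; slot 2 is free -> place at 2.
961 hashes to 0; 0 taken -> place at 1.
Table: [310, 961, 929, —, —, 300, —]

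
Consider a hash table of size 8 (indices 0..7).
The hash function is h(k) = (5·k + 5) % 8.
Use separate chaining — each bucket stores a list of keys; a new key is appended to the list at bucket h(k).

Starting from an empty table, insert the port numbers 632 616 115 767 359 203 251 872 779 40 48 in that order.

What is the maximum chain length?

Insert 632: h=5, bucket 5 empty → new chain.
Insert 616: h=5, bucket 5 nonempty → append to chain.
Insert 115: h=4, bucket 4 empty → new chain.
Insert 767: h=0, bucket 0 empty → new chain.
Insert 359: h=0, bucket 0 nonempty → append to chain.
Insert 203: h=4, bucket 4 nonempty → append to chain.
Insert 251: h=4, bucket 4 nonempty → append to chain.
Insert 872: h=5, bucket 5 nonempty → append to chain.
Insert 779: h=4, bucket 4 nonempty → append to chain.
Insert 40: h=5, bucket 5 nonempty → append to chain.
Insert 48: h=5, bucket 5 nonempty → append to chain.
Final buckets:
0: 767 -> 359
1: _
2: _
3: _
4: 115 -> 203 -> 251 -> 779
5: 632 -> 616 -> 872 -> 40 -> 48
6: _
7: _

5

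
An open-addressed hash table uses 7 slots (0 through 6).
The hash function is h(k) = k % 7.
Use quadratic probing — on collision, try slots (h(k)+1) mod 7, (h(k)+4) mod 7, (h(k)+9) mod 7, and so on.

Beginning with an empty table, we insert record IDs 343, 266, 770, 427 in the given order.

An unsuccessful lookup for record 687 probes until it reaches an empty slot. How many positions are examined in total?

3

343 hashes to 0; slot 0 is free => place at 0.
266 hashes to 0; 0 taken => place at 1.
770 hashes to 0; 0,1 taken => place at 4.
427 hashes to 0; 0,1,4 taken => place at 2.
Table: [343, 266, 427, ∅, 770, ∅, ∅]
Lookup 687: h=1, probe 1,2,5 → slot 5 empty, not found.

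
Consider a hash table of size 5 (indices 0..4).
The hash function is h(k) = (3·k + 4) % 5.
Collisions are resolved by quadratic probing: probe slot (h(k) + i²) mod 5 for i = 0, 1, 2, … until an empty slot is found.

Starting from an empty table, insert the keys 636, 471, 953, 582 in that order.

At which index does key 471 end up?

3

636: h=2 → slot 2
471: h=2, probe 2,3 → slot 3
953: h=3, probe 3,4 → slot 4
582: h=0 → slot 0
Table: [582, ., 636, 471, 953]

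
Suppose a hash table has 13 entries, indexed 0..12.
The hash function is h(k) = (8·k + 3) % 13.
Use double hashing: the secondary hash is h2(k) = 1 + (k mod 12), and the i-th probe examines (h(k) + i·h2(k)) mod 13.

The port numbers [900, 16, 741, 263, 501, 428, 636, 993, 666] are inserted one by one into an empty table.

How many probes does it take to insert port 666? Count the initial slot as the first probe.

3

900: h=1 → slot 1
16: h=1, h2=5, probe 1,6 → slot 6
741: h=3 → slot 3
263: h=1, h2=12, probe 1,0 → slot 0
501: h=7 → slot 7
428: h=8 → slot 8
636: h=8, h2=1, probe 8,9 → slot 9
993: h=4 → slot 4
666: h=1, h2=7, probe 1,8,2 → slot 2
Table: [263, 900, 666, 741, 993, -, 16, 501, 428, 636, -, -, -]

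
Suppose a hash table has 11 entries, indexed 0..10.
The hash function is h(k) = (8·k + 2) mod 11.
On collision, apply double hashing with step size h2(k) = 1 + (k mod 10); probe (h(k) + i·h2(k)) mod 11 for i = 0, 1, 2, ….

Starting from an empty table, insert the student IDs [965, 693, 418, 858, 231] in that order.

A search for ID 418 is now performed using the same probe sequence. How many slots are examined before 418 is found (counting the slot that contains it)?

3

965 hashes to 0; slot 0 is free → place at 0.
693 hashes to 2; slot 2 is free → place at 2.
418 hashes to 2, h2=9; 2,0 taken → place at 9.
858 hashes to 2, h2=9; 2,0,9 taken → place at 7.
231 hashes to 2, h2=2; 2 taken → place at 4.
Table: [965, —, 693, —, 231, —, —, 858, —, 418, —]
Lookup 418: h=2, h2=9, probe 2,0,9 → found at 9.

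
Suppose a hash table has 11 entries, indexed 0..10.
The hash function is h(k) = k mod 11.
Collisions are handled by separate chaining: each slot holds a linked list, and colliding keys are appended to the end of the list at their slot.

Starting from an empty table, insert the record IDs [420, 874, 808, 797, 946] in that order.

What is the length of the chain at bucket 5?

420 → bucket 2
874 → bucket 5
808 → bucket 5 (collision)
797 → bucket 5 (collision)
946 → bucket 0
Final buckets:
0: 946
1: ∅
2: 420
3: ∅
4: ∅
5: 874 -> 808 -> 797
6: ∅
7: ∅
8: ∅
9: ∅
10: ∅

3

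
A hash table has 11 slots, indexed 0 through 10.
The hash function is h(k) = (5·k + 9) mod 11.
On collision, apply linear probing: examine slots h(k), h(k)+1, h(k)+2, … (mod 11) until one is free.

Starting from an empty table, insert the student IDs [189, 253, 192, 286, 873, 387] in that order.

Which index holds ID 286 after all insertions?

Insert 189: h=8, slot 8 empty -> index 8.
Insert 253: h=9, slot 9 empty -> index 9.
Insert 192: h=1, slot 1 empty -> index 1.
Insert 286: h=9, slot 9 occupied -> index 10.
Insert 873: h=7, slot 7 empty -> index 7.
Insert 387: h=8, slots 8,9,10 occupied -> index 0.
Table: [387, 192, ., ., ., ., ., 873, 189, 253, 286]

10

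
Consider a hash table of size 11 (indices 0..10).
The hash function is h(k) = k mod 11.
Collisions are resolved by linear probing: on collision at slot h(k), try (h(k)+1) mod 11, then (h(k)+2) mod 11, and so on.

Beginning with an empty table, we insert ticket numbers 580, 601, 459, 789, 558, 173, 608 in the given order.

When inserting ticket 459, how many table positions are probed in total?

Insert 580: h=8, slot 8 empty -> index 8.
Insert 601: h=7, slot 7 empty -> index 7.
Insert 459: h=8, slot 8 occupied -> index 9.
Insert 789: h=8, slots 8,9 occupied -> index 10.
Insert 558: h=8, slots 8,9,10 occupied -> index 0.
Insert 173: h=8, slots 8,9,10,0 occupied -> index 1.
Insert 608: h=3, slot 3 empty -> index 3.
Table: [558, 173, _, 608, _, _, _, 601, 580, 459, 789]

2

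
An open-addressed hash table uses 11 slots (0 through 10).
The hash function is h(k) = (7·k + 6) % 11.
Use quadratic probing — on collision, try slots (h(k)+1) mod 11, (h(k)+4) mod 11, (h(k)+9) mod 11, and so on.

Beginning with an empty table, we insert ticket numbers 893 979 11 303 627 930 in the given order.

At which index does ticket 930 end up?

5

893 hashes to 9; slot 9 is free -> place at 9.
979 hashes to 6; slot 6 is free -> place at 6.
11 hashes to 6; 6 taken -> place at 7.
303 hashes to 4; slot 4 is free -> place at 4.
627 hashes to 6; 6,7 taken -> place at 10.
930 hashes to 4; 4 taken -> place at 5.
Table: [-, -, -, -, 303, 930, 979, 11, -, 893, 627]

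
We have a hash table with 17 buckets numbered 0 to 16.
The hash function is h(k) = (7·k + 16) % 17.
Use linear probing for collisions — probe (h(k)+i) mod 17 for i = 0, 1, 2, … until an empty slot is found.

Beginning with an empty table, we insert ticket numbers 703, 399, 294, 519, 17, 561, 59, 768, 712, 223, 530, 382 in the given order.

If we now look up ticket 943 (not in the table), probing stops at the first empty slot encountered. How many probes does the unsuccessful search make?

6

703 hashes to 7; slot 7 is free -> place at 7.
399 hashes to 4; slot 4 is free -> place at 4.
294 hashes to 0; slot 0 is free -> place at 0.
519 hashes to 11; slot 11 is free -> place at 11.
17 hashes to 16; slot 16 is free -> place at 16.
561 hashes to 16; 16,0 taken -> place at 1.
59 hashes to 4; 4 taken -> place at 5.
768 hashes to 3; slot 3 is free -> place at 3.
712 hashes to 2; slot 2 is free -> place at 2.
223 hashes to 13; slot 13 is free -> place at 13.
530 hashes to 3; 3,4,5 taken -> place at 6.
382 hashes to 4; 4,5,6,7 taken -> place at 8.
Table: [294, 561, 712, 768, 399, 59, 530, 703, 382, —, —, 519, —, 223, —, —, 17]
Lookup 943: h=4, probe 4,5,6,7,8,9 → slot 9 empty, not found.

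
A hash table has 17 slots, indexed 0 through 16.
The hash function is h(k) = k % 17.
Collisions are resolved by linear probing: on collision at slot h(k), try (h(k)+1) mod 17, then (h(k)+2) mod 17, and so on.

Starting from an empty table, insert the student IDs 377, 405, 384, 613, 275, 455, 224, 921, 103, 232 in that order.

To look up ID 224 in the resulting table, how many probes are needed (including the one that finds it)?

377: h=3 => slot 3
405: h=14 => slot 14
384: h=10 => slot 10
613: h=1 => slot 1
275: h=3, probe 3,4 => slot 4
455: h=13 => slot 13
224: h=3, probe 3,4,5 => slot 5
921: h=3, probe 3,4,5,6 => slot 6
103: h=1, probe 1,2 => slot 2
232: h=11 => slot 11
Table: [∅, 613, 103, 377, 275, 224, 921, ∅, ∅, ∅, 384, 232, ∅, 455, 405, ∅, ∅]
Lookup 224: h=3, probe 3,4,5 → found at 5.

3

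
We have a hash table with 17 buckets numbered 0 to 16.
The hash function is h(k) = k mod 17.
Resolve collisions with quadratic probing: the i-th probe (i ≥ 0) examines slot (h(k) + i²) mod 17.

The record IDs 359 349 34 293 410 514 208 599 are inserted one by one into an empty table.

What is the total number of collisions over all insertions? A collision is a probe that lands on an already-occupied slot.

7

Insert 359: h=2, slot 2 empty → index 2.
Insert 349: h=9, slot 9 empty → index 9.
Insert 34: h=0, slot 0 empty → index 0.
Insert 293: h=4, slot 4 empty → index 4.
Insert 410: h=2, slot 2 occupied → index 3.
Insert 514: h=4, slot 4 occupied → index 5.
Insert 208: h=4, slots 4,5 occupied → index 8.
Insert 599: h=4, slots 4,5,8 occupied → index 13.
Table: [34, —, 359, 410, 293, 514, —, —, 208, 349, —, —, —, 599, —, —, —]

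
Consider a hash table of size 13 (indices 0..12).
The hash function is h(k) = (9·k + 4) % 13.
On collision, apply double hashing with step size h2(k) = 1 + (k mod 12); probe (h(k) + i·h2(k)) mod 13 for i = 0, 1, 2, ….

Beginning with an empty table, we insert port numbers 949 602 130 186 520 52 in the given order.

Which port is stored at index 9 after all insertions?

949 hashes to 4; slot 4 is free -> place at 4.
602 hashes to 1; slot 1 is free -> place at 1.
130 hashes to 4, h2=11; 4 taken -> place at 2.
186 hashes to 1, h2=7; 1 taken -> place at 8.
520 hashes to 4, h2=5; 4 taken -> place at 9.
52 hashes to 4, h2=5; 4,9,1 taken -> place at 6.
Table: [∅, 602, 130, ∅, 949, ∅, 52, ∅, 186, 520, ∅, ∅, ∅]

520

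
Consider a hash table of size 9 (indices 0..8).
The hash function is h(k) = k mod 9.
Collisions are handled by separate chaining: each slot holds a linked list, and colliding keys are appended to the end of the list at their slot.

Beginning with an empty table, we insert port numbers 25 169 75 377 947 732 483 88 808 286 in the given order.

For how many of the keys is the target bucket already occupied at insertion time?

5

Insert 25: h=7, bucket 7 empty -> new chain.
Insert 169: h=7, bucket 7 nonempty -> append to chain.
Insert 75: h=3, bucket 3 empty -> new chain.
Insert 377: h=8, bucket 8 empty -> new chain.
Insert 947: h=2, bucket 2 empty -> new chain.
Insert 732: h=3, bucket 3 nonempty -> append to chain.
Insert 483: h=6, bucket 6 empty -> new chain.
Insert 88: h=7, bucket 7 nonempty -> append to chain.
Insert 808: h=7, bucket 7 nonempty -> append to chain.
Insert 286: h=7, bucket 7 nonempty -> append to chain.
Final buckets:
0: .
1: .
2: 947
3: 75 -> 732
4: .
5: .
6: 483
7: 25 -> 169 -> 88 -> 808 -> 286
8: 377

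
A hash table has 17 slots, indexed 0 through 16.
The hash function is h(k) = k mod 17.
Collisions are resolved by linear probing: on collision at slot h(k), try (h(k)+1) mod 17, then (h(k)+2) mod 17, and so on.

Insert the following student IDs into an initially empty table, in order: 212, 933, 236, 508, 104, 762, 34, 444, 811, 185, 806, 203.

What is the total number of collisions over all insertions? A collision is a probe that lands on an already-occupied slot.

Insert 212: h=8, slot 8 empty → index 8.
Insert 933: h=15, slot 15 empty → index 15.
Insert 236: h=15, slot 15 occupied → index 16.
Insert 508: h=15, slots 15,16 occupied → index 0.
Insert 104: h=2, slot 2 empty → index 2.
Insert 762: h=14, slot 14 empty → index 14.
Insert 34: h=0, slot 0 occupied → index 1.
Insert 444: h=2, slot 2 occupied → index 3.
Insert 811: h=12, slot 12 empty → index 12.
Insert 185: h=15, slots 15,16,0,1,2,3 occupied → index 4.
Insert 806: h=7, slot 7 empty → index 7.
Insert 203: h=16, slots 16,0,1,2,3,4 occupied → index 5.
Table: [508, 34, 104, 444, 185, 203, —, 806, 212, —, —, —, 811, —, 762, 933, 236]

17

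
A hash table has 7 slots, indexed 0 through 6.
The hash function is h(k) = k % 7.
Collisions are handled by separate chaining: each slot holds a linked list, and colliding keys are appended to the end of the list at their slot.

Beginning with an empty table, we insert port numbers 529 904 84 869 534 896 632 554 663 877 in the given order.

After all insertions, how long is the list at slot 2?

3

Insert 529: h=4, bucket 4 empty → new chain.
Insert 904: h=1, bucket 1 empty → new chain.
Insert 84: h=0, bucket 0 empty → new chain.
Insert 869: h=1, bucket 1 nonempty → append to chain.
Insert 534: h=2, bucket 2 empty → new chain.
Insert 896: h=0, bucket 0 nonempty → append to chain.
Insert 632: h=2, bucket 2 nonempty → append to chain.
Insert 554: h=1, bucket 1 nonempty → append to chain.
Insert 663: h=5, bucket 5 empty → new chain.
Insert 877: h=2, bucket 2 nonempty → append to chain.
Final buckets:
0: 84 -> 896
1: 904 -> 869 -> 554
2: 534 -> 632 -> 877
3: —
4: 529
5: 663
6: —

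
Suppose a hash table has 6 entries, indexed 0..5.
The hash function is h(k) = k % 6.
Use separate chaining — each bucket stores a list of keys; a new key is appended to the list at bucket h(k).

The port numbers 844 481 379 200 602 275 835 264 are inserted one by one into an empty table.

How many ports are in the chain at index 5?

844 -> bucket 4
481 -> bucket 1
379 -> bucket 1 (collision)
200 -> bucket 2
602 -> bucket 2 (collision)
275 -> bucket 5
835 -> bucket 1 (collision)
264 -> bucket 0
Final buckets:
0: 264
1: 481 -> 379 -> 835
2: 200 -> 602
3: ∅
4: 844
5: 275

1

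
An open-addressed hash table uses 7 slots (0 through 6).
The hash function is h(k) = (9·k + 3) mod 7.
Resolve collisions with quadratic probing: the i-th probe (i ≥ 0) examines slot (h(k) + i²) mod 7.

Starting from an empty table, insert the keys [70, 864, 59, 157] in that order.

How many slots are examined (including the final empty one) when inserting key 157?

4

Insert 70: h=3, slot 3 empty => index 3.
Insert 864: h=2, slot 2 empty => index 2.
Insert 59: h=2, slots 2,3 occupied => index 6.
Insert 157: h=2, slots 2,3,6 occupied => index 4.
Table: [_, _, 864, 70, 157, _, 59]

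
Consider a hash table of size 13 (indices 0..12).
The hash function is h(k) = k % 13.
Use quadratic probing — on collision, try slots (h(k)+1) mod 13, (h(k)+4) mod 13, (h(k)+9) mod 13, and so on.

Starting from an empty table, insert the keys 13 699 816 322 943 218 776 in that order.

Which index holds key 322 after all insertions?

13: h=0 → slot 0
699: h=10 → slot 10
816: h=10, probe 10,11 → slot 11
322: h=10, probe 10,11,1 → slot 1
943: h=7 → slot 7
218: h=10, probe 10,11,1,6 → slot 6
776: h=9 → slot 9
Table: [13, 322, -, -, -, -, 218, 943, -, 776, 699, 816, -]

1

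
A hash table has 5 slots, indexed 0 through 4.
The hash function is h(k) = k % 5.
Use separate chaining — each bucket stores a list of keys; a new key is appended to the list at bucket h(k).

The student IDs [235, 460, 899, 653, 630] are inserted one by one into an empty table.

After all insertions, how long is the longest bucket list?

3

235 → bucket 0
460 → bucket 0 (collision)
899 → bucket 4
653 → bucket 3
630 → bucket 0 (collision)
Final buckets:
0: 235 -> 460 -> 630
1: -
2: -
3: 653
4: 899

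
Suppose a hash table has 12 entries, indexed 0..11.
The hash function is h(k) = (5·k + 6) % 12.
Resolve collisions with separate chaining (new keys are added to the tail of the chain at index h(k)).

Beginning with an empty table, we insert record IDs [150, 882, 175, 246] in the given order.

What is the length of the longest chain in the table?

3

Insert 150: h=0, bucket 0 empty → new chain.
Insert 882: h=0, bucket 0 nonempty → append to chain.
Insert 175: h=5, bucket 5 empty → new chain.
Insert 246: h=0, bucket 0 nonempty → append to chain.
Final buckets:
0: 150 -> 882 -> 246
1: _
2: _
3: _
4: _
5: 175
6: _
7: _
8: _
9: _
10: _
11: _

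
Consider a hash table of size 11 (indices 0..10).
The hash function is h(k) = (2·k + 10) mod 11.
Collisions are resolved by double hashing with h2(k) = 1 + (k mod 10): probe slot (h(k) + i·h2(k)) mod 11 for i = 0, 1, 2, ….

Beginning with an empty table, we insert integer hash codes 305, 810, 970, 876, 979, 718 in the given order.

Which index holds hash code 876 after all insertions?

305: h=4 => slot 4
810: h=2 => slot 2
970: h=3 => slot 3
876: h=2, h2=7, probe 2,9 => slot 9
979: h=10 => slot 10
718: h=5 => slot 5
Table: [—, —, 810, 970, 305, 718, —, —, —, 876, 979]

9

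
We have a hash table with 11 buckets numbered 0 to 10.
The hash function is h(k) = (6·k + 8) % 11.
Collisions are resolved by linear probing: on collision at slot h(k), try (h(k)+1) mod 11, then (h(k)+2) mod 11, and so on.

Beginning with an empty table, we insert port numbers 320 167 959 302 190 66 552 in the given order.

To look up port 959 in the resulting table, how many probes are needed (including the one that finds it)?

320: h=3 => slot 3
167: h=9 => slot 9
959: h=9, probe 9,10 => slot 10
302: h=5 => slot 5
190: h=4 => slot 4
66: h=8 => slot 8
552: h=9, probe 9,10,0 => slot 0
Table: [552, _, _, 320, 190, 302, _, _, 66, 167, 959]
Lookup 959: h=9, probe 9,10 → found at 10.

2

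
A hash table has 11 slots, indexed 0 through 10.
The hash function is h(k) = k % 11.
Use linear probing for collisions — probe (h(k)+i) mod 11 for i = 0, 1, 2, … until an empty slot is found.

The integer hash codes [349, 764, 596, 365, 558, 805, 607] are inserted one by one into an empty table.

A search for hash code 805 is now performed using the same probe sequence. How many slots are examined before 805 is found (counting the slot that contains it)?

3

349: h=8 → slot 8
764: h=5 → slot 5
596: h=2 → slot 2
365: h=2, probe 2,3 → slot 3
558: h=8, probe 8,9 → slot 9
805: h=2, probe 2,3,4 → slot 4
607: h=2, probe 2,3,4,5,6 → slot 6
Table: [., ., 596, 365, 805, 764, 607, ., 349, 558, .]
Lookup 805: h=2, probe 2,3,4 → found at 4.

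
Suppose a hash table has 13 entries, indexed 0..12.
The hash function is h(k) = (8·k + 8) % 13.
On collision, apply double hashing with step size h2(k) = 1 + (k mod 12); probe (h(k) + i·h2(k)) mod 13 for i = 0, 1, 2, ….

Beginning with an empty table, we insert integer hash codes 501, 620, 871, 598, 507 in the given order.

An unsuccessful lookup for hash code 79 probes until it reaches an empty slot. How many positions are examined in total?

2

Insert 501: h=12, slot 12 empty => index 12.
Insert 620: h=2, slot 2 empty => index 2.
Insert 871: h=8, slot 8 empty => index 8.
Insert 598: h=8, h2=11, slot 8 occupied => index 6.
Insert 507: h=8, h2=4, slots 8,12 occupied => index 3.
Table: [-, -, 620, 507, -, -, 598, -, 871, -, -, -, 501]
Lookup 79: h=3, h2=8, probe 3,11 → slot 11 empty, not found.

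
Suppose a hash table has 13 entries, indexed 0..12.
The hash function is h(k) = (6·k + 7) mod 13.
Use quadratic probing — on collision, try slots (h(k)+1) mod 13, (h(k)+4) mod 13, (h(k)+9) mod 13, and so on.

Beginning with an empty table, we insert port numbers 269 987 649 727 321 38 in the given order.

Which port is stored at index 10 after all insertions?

321

269: h=9 → slot 9
987: h=1 → slot 1
649: h=1, probe 1,2 → slot 2
727: h=1, probe 1,2,5 → slot 5
321: h=9, probe 9,10 → slot 10
38: h=1, probe 1,2,5,10,4 → slot 4
Table: [_, 987, 649, _, 38, 727, _, _, _, 269, 321, _, _]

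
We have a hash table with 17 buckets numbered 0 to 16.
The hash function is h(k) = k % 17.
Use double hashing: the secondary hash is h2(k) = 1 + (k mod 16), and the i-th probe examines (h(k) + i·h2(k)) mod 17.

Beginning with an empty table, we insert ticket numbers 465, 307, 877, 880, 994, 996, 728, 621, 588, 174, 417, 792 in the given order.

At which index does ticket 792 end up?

465 hashes to 6; slot 6 is free => place at 6.
307 hashes to 1; slot 1 is free => place at 1.
877 hashes to 10; slot 10 is free => place at 10.
880 hashes to 13; slot 13 is free => place at 13.
994 hashes to 8; slot 8 is free => place at 8.
996 hashes to 10, h2=5; 10 taken => place at 15.
728 hashes to 14; slot 14 is free => place at 14.
621 hashes to 9; slot 9 is free => place at 9.
588 hashes to 10, h2=13; 10,6 taken => place at 2.
174 hashes to 4; slot 4 is free => place at 4.
417 hashes to 9, h2=2; 9 taken => place at 11.
792 hashes to 10, h2=9; 10,2,11 taken => place at 3.
Table: [-, 307, 588, 792, 174, -, 465, -, 994, 621, 877, 417, -, 880, 728, 996, -]

3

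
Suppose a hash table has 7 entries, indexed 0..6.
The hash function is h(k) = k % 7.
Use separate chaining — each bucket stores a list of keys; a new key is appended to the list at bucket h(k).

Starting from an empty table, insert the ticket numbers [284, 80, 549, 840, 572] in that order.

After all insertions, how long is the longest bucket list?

2

Insert 284: h=4, bucket 4 empty → new chain.
Insert 80: h=3, bucket 3 empty → new chain.
Insert 549: h=3, bucket 3 nonempty → append to chain.
Insert 840: h=0, bucket 0 empty → new chain.
Insert 572: h=5, bucket 5 empty → new chain.
Final buckets:
0: 840
1: _
2: _
3: 80 -> 549
4: 284
5: 572
6: _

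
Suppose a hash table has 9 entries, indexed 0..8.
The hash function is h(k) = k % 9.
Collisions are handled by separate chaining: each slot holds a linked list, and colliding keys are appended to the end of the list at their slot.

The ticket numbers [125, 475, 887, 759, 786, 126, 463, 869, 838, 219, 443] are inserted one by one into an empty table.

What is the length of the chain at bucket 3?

3

125 → bucket 8
475 → bucket 7
887 → bucket 5
759 → bucket 3
786 → bucket 3 (collision)
126 → bucket 0
463 → bucket 4
869 → bucket 5 (collision)
838 → bucket 1
219 → bucket 3 (collision)
443 → bucket 2
Final buckets:
0: 126
1: 838
2: 443
3: 759 -> 786 -> 219
4: 463
5: 887 -> 869
6: _
7: 475
8: 125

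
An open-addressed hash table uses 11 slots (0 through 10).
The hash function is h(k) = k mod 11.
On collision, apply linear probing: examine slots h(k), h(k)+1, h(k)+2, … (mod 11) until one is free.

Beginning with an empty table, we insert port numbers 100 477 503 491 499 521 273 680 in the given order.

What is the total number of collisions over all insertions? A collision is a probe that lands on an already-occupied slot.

4

Insert 100: h=1, slot 1 empty → index 1.
Insert 477: h=4, slot 4 empty → index 4.
Insert 503: h=8, slot 8 empty → index 8.
Insert 491: h=7, slot 7 empty → index 7.
Insert 499: h=4, slot 4 occupied → index 5.
Insert 521: h=4, slots 4,5 occupied → index 6.
Insert 273: h=9, slot 9 empty → index 9.
Insert 680: h=9, slot 9 occupied → index 10.
Table: [—, 100, —, —, 477, 499, 521, 491, 503, 273, 680]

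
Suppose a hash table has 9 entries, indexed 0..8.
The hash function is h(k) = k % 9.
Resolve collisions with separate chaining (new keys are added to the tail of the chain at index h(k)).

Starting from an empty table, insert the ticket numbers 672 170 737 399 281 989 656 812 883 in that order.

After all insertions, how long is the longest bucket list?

672 → bucket 6
170 → bucket 8
737 → bucket 8 (collision)
399 → bucket 3
281 → bucket 2
989 → bucket 8 (collision)
656 → bucket 8 (collision)
812 → bucket 2 (collision)
883 → bucket 1
Final buckets:
0: —
1: 883
2: 281 -> 812
3: 399
4: —
5: —
6: 672
7: —
8: 170 -> 737 -> 989 -> 656

4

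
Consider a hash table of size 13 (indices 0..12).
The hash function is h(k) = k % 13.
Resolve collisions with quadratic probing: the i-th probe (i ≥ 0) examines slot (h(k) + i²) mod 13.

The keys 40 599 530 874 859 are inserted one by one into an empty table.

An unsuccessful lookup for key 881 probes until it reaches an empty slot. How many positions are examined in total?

40: h=1 -> slot 1
599: h=1, probe 1,2 -> slot 2
530: h=10 -> slot 10
874: h=3 -> slot 3
859: h=1, probe 1,2,5 -> slot 5
Table: [—, 40, 599, 874, —, 859, —, —, —, —, 530, —, —]
Lookup 881: h=10, probe 10,11 → slot 11 empty, not found.

2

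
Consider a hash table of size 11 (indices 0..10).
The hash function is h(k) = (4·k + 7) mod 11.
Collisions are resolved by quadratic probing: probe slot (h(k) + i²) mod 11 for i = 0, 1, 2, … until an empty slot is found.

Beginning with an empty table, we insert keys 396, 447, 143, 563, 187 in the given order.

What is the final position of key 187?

0

396 hashes to 7; slot 7 is free -> place at 7.
447 hashes to 2; slot 2 is free -> place at 2.
143 hashes to 7; 7 taken -> place at 8.
563 hashes to 4; slot 4 is free -> place at 4.
187 hashes to 7; 7,8 taken -> place at 0.
Table: [187, —, 447, —, 563, —, —, 396, 143, —, —]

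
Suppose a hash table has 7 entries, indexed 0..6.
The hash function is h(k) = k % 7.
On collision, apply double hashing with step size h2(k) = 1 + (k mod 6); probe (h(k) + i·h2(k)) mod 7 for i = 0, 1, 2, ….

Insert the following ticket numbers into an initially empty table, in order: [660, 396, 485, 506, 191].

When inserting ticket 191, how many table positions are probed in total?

Insert 660: h=2, slot 2 empty -> index 2.
Insert 396: h=4, slot 4 empty -> index 4.
Insert 485: h=2, h2=6, slot 2 occupied -> index 1.
Insert 506: h=2, h2=3, slot 2 occupied -> index 5.
Insert 191: h=2, h2=6, slots 2,1 occupied -> index 0.
Table: [191, 485, 660, -, 396, 506, -]

3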